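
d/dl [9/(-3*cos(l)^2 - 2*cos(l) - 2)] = -18*(3*cos(l) + 1)*sin(l)/(3*cos(l)^2 + 2*cos(l) + 2)^2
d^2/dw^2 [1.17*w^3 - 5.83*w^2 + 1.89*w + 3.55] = 7.02*w - 11.66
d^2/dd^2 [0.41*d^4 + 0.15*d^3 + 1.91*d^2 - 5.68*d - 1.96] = 4.92*d^2 + 0.9*d + 3.82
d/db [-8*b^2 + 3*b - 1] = 3 - 16*b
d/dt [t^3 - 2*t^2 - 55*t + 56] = 3*t^2 - 4*t - 55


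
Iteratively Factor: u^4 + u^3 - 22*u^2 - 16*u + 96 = (u - 2)*(u^3 + 3*u^2 - 16*u - 48) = (u - 2)*(u + 4)*(u^2 - u - 12) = (u - 2)*(u + 3)*(u + 4)*(u - 4)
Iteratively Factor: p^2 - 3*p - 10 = (p + 2)*(p - 5)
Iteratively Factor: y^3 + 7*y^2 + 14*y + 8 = (y + 2)*(y^2 + 5*y + 4) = (y + 2)*(y + 4)*(y + 1)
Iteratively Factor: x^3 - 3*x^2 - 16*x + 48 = (x + 4)*(x^2 - 7*x + 12) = (x - 4)*(x + 4)*(x - 3)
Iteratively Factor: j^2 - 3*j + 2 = (j - 1)*(j - 2)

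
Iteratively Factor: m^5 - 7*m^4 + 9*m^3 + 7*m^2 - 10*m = (m)*(m^4 - 7*m^3 + 9*m^2 + 7*m - 10) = m*(m + 1)*(m^3 - 8*m^2 + 17*m - 10) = m*(m - 1)*(m + 1)*(m^2 - 7*m + 10) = m*(m - 2)*(m - 1)*(m + 1)*(m - 5)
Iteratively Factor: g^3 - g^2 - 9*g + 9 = (g + 3)*(g^2 - 4*g + 3) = (g - 3)*(g + 3)*(g - 1)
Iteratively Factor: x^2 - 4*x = (x - 4)*(x)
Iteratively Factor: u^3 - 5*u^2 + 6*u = (u - 2)*(u^2 - 3*u) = u*(u - 2)*(u - 3)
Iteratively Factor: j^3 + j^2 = (j + 1)*(j^2) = j*(j + 1)*(j)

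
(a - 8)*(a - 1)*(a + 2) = a^3 - 7*a^2 - 10*a + 16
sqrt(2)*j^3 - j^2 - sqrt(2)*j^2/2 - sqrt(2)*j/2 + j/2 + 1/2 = (j - 1)*(j - sqrt(2)/2)*(sqrt(2)*j + sqrt(2)/2)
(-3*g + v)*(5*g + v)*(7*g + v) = -105*g^3 - g^2*v + 9*g*v^2 + v^3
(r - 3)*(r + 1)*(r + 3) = r^3 + r^2 - 9*r - 9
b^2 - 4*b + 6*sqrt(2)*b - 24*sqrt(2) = (b - 4)*(b + 6*sqrt(2))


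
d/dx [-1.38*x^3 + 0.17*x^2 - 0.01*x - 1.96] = -4.14*x^2 + 0.34*x - 0.01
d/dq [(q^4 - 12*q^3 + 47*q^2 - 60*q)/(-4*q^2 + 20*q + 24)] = (-2*q^5 + 27*q^4 - 96*q^3 - 41*q^2 + 564*q - 360)/(4*(q^4 - 10*q^3 + 13*q^2 + 60*q + 36))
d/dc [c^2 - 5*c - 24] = 2*c - 5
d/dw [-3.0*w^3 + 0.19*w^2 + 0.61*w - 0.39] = -9.0*w^2 + 0.38*w + 0.61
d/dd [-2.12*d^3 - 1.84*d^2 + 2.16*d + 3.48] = -6.36*d^2 - 3.68*d + 2.16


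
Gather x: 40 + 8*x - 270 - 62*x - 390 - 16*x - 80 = -70*x - 700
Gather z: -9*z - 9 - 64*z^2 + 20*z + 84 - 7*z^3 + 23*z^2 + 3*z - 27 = -7*z^3 - 41*z^2 + 14*z + 48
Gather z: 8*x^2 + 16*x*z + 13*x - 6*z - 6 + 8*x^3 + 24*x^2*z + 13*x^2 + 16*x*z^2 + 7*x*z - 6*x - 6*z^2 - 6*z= 8*x^3 + 21*x^2 + 7*x + z^2*(16*x - 6) + z*(24*x^2 + 23*x - 12) - 6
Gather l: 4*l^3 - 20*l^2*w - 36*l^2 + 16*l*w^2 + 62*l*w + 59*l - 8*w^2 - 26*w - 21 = 4*l^3 + l^2*(-20*w - 36) + l*(16*w^2 + 62*w + 59) - 8*w^2 - 26*w - 21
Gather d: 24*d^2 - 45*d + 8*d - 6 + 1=24*d^2 - 37*d - 5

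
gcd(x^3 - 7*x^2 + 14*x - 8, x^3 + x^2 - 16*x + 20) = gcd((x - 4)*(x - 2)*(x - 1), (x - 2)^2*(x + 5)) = x - 2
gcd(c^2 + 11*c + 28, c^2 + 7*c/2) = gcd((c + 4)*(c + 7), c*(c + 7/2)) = 1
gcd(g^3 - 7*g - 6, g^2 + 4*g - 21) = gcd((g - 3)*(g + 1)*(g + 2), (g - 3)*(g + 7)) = g - 3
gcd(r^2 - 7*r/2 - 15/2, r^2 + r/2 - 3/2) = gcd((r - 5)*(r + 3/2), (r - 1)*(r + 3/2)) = r + 3/2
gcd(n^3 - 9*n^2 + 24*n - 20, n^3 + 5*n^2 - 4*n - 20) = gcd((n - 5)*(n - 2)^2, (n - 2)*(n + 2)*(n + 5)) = n - 2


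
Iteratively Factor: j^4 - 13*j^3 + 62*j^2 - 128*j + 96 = (j - 4)*(j^3 - 9*j^2 + 26*j - 24) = (j - 4)^2*(j^2 - 5*j + 6) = (j - 4)^2*(j - 3)*(j - 2)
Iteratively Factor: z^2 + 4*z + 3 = (z + 3)*(z + 1)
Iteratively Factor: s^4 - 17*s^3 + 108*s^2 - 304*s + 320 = (s - 4)*(s^3 - 13*s^2 + 56*s - 80) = (s - 5)*(s - 4)*(s^2 - 8*s + 16) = (s - 5)*(s - 4)^2*(s - 4)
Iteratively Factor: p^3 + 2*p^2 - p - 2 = (p + 2)*(p^2 - 1) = (p - 1)*(p + 2)*(p + 1)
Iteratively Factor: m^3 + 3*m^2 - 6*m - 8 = (m - 2)*(m^2 + 5*m + 4) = (m - 2)*(m + 4)*(m + 1)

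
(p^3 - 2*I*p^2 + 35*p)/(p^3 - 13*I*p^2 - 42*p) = (p + 5*I)/(p - 6*I)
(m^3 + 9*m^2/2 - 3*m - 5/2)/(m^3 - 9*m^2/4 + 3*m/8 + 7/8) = 4*(m + 5)/(4*m - 7)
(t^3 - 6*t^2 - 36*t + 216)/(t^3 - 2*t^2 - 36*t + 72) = (t - 6)/(t - 2)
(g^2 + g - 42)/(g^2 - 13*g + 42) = (g + 7)/(g - 7)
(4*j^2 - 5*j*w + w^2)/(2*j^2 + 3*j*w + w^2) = (4*j^2 - 5*j*w + w^2)/(2*j^2 + 3*j*w + w^2)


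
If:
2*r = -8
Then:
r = -4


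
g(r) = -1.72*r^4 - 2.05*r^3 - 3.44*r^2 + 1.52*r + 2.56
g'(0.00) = 1.52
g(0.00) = 2.56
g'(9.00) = -5574.07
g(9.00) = -13041.77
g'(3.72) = -463.35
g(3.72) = -474.30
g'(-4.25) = 447.82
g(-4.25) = -469.82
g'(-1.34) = 16.25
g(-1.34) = -6.27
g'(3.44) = -374.99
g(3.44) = -357.23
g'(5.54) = -1395.17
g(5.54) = -2063.36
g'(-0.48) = 4.17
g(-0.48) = 1.17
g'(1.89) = -79.90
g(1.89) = -42.64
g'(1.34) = -35.30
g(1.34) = -12.06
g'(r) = -6.88*r^3 - 6.15*r^2 - 6.88*r + 1.52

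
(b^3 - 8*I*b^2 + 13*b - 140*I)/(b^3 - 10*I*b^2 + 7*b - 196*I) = (b - 5*I)/(b - 7*I)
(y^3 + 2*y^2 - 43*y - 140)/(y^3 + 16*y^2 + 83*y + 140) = (y - 7)/(y + 7)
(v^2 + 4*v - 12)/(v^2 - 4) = (v + 6)/(v + 2)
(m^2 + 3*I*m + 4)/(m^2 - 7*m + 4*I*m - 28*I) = (m - I)/(m - 7)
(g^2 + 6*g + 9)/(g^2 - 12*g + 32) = (g^2 + 6*g + 9)/(g^2 - 12*g + 32)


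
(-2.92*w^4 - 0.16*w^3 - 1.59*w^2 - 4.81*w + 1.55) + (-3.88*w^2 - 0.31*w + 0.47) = -2.92*w^4 - 0.16*w^3 - 5.47*w^2 - 5.12*w + 2.02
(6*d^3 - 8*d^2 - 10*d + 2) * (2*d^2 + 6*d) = 12*d^5 + 20*d^4 - 68*d^3 - 56*d^2 + 12*d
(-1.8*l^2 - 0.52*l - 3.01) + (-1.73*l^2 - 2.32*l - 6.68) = -3.53*l^2 - 2.84*l - 9.69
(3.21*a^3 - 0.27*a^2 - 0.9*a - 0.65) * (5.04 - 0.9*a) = -2.889*a^4 + 16.4214*a^3 - 0.5508*a^2 - 3.951*a - 3.276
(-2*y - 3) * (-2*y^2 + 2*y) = 4*y^3 + 2*y^2 - 6*y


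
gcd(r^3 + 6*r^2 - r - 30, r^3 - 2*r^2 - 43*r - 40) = r + 5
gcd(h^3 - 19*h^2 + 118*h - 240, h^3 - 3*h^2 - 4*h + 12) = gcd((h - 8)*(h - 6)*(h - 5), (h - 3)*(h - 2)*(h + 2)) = 1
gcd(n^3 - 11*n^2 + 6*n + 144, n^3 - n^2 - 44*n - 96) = n^2 - 5*n - 24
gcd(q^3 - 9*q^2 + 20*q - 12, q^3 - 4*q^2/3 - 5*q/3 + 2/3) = q - 2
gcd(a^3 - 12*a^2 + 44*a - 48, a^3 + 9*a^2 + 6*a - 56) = a - 2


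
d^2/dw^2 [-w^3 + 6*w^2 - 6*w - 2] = 12 - 6*w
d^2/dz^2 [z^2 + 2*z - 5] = 2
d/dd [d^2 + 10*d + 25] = 2*d + 10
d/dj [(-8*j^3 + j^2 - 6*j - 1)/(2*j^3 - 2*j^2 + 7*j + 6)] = (14*j^4 - 88*j^3 - 143*j^2 + 8*j - 29)/(4*j^6 - 8*j^5 + 32*j^4 - 4*j^3 + 25*j^2 + 84*j + 36)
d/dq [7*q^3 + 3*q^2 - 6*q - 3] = 21*q^2 + 6*q - 6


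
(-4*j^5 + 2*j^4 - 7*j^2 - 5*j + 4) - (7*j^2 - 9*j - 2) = -4*j^5 + 2*j^4 - 14*j^2 + 4*j + 6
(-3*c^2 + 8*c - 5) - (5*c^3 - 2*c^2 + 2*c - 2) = -5*c^3 - c^2 + 6*c - 3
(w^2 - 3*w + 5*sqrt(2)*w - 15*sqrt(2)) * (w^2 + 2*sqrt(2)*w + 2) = w^4 - 3*w^3 + 7*sqrt(2)*w^3 - 21*sqrt(2)*w^2 + 22*w^2 - 66*w + 10*sqrt(2)*w - 30*sqrt(2)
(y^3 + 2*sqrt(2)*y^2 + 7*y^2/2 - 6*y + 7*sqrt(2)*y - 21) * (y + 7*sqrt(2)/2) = y^4 + 7*y^3/2 + 11*sqrt(2)*y^3/2 + 8*y^2 + 77*sqrt(2)*y^2/4 - 21*sqrt(2)*y + 28*y - 147*sqrt(2)/2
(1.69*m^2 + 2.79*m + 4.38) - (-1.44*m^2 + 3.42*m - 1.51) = 3.13*m^2 - 0.63*m + 5.89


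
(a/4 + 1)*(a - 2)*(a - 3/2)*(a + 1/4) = a^4/4 + 3*a^3/16 - 87*a^2/32 + 37*a/16 + 3/4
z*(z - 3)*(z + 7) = z^3 + 4*z^2 - 21*z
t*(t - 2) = t^2 - 2*t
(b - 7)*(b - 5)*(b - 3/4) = b^3 - 51*b^2/4 + 44*b - 105/4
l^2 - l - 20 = (l - 5)*(l + 4)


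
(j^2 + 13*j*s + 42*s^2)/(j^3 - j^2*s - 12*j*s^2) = (-j^2 - 13*j*s - 42*s^2)/(j*(-j^2 + j*s + 12*s^2))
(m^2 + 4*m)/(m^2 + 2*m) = (m + 4)/(m + 2)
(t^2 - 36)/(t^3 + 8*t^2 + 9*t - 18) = (t - 6)/(t^2 + 2*t - 3)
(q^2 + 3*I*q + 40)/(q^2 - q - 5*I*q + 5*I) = (q + 8*I)/(q - 1)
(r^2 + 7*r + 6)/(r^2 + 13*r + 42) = (r + 1)/(r + 7)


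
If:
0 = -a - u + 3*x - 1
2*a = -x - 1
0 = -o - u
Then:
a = -x/2 - 1/2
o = 1/2 - 7*x/2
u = 7*x/2 - 1/2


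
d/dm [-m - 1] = -1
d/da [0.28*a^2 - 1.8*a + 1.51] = 0.56*a - 1.8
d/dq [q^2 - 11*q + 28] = 2*q - 11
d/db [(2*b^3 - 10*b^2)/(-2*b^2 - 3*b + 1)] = 4*b*(-b^3 - 3*b^2 + 9*b - 5)/(4*b^4 + 12*b^3 + 5*b^2 - 6*b + 1)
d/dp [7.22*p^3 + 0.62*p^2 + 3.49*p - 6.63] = 21.66*p^2 + 1.24*p + 3.49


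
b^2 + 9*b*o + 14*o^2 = (b + 2*o)*(b + 7*o)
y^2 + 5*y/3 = y*(y + 5/3)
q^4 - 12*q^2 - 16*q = q*(q - 4)*(q + 2)^2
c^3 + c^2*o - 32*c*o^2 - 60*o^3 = (c - 6*o)*(c + 2*o)*(c + 5*o)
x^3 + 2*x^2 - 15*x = x*(x - 3)*(x + 5)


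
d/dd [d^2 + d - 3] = 2*d + 1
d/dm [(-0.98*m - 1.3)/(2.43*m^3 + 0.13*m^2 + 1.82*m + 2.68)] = (4.7628*m^3 + 9.6044*m^2 + 0.338*m - 0.2604)/(5.9049*m^6 + 0.6318*m^5 + 8.8621*m^4 + 13.498*m^3 + 4.0092*m^2 + 9.7552*m + 7.1824)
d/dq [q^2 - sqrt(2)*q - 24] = 2*q - sqrt(2)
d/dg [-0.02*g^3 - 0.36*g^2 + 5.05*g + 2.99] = -0.06*g^2 - 0.72*g + 5.05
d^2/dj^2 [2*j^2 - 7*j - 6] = 4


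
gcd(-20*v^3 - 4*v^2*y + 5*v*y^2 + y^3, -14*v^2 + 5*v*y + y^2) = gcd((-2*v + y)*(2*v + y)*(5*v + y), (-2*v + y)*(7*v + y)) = -2*v + y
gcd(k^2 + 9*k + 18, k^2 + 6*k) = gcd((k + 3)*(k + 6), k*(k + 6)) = k + 6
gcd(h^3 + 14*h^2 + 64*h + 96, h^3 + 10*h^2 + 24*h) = h^2 + 10*h + 24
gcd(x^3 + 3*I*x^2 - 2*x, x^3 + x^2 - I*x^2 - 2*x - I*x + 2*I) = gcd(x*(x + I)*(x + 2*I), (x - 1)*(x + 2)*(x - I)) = 1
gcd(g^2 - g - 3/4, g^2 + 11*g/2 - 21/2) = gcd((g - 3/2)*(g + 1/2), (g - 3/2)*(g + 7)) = g - 3/2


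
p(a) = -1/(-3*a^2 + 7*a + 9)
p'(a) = -(6*a - 7)/(-3*a^2 + 7*a + 9)^2 = (7 - 6*a)/(-3*a^2 + 7*a + 9)^2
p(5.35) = 0.03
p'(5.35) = -0.02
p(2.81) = -0.20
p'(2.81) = -0.40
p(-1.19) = 0.28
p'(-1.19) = 1.10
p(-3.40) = 0.02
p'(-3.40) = 0.01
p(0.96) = -0.08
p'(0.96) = 0.01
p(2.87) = -0.23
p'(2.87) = -0.53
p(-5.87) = 0.01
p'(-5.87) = 0.00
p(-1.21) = 0.26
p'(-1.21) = 0.96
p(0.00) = -0.11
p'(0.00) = 0.09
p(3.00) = -0.33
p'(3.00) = -1.22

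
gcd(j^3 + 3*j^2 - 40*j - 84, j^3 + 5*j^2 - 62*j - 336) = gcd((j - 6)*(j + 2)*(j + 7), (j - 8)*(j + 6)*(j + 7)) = j + 7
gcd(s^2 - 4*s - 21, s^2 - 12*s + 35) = s - 7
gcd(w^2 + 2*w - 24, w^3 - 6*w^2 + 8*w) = w - 4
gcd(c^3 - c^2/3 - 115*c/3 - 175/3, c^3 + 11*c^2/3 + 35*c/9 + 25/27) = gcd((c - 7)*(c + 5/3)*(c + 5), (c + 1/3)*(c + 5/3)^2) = c + 5/3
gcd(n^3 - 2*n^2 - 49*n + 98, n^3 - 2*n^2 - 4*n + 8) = n - 2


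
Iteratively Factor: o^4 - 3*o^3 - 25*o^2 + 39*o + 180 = (o - 5)*(o^3 + 2*o^2 - 15*o - 36) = (o - 5)*(o + 3)*(o^2 - o - 12) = (o - 5)*(o + 3)^2*(o - 4)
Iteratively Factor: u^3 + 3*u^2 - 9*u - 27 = (u - 3)*(u^2 + 6*u + 9) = (u - 3)*(u + 3)*(u + 3)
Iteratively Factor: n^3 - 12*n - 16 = (n + 2)*(n^2 - 2*n - 8) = (n + 2)^2*(n - 4)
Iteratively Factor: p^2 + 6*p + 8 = (p + 4)*(p + 2)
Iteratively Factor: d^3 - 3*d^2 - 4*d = (d - 4)*(d^2 + d) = (d - 4)*(d + 1)*(d)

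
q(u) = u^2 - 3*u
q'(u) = 2*u - 3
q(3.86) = 3.32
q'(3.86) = 4.72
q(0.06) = -0.18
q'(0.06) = -2.88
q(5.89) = 17.02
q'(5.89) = 8.78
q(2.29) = -1.63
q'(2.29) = 1.58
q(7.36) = 32.09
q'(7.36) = 11.72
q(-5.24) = 43.18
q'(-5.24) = -13.48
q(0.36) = -0.95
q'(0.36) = -2.28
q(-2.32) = 12.34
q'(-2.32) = -7.64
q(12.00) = 108.00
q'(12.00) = 21.00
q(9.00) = 54.00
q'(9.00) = 15.00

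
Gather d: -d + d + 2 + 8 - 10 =0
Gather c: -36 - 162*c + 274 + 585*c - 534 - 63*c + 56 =360*c - 240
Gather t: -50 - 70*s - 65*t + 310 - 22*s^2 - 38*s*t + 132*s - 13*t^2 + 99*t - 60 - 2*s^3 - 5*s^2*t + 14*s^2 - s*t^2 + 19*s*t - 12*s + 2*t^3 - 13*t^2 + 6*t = -2*s^3 - 8*s^2 + 50*s + 2*t^3 + t^2*(-s - 26) + t*(-5*s^2 - 19*s + 40) + 200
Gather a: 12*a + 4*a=16*a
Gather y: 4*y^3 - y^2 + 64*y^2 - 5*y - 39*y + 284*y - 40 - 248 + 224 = 4*y^3 + 63*y^2 + 240*y - 64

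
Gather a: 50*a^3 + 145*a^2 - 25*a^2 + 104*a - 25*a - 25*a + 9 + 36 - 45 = 50*a^3 + 120*a^2 + 54*a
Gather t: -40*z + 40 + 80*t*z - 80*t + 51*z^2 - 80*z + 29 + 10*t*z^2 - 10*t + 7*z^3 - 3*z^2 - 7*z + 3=t*(10*z^2 + 80*z - 90) + 7*z^3 + 48*z^2 - 127*z + 72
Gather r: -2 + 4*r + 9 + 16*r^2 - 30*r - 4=16*r^2 - 26*r + 3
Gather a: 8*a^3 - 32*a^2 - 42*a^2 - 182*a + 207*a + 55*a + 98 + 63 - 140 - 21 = 8*a^3 - 74*a^2 + 80*a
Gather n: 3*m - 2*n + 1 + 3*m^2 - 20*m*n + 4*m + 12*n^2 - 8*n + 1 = 3*m^2 + 7*m + 12*n^2 + n*(-20*m - 10) + 2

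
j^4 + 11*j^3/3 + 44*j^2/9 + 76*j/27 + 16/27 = (j + 2/3)^2*(j + 1)*(j + 4/3)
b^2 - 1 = (b - 1)*(b + 1)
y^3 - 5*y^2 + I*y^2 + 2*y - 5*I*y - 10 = (y - 5)*(y - I)*(y + 2*I)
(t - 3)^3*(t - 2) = t^4 - 11*t^3 + 45*t^2 - 81*t + 54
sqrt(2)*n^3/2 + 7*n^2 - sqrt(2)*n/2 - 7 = (n - 1)*(n + 7*sqrt(2))*(sqrt(2)*n/2 + sqrt(2)/2)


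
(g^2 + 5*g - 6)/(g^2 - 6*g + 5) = (g + 6)/(g - 5)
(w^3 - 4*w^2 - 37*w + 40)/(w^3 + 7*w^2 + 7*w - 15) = (w - 8)/(w + 3)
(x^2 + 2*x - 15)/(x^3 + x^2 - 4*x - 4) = (x^2 + 2*x - 15)/(x^3 + x^2 - 4*x - 4)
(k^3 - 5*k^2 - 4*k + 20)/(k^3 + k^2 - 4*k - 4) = (k - 5)/(k + 1)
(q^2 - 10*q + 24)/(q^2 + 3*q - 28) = (q - 6)/(q + 7)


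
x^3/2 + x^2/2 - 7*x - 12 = (x/2 + 1)*(x - 4)*(x + 3)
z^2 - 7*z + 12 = (z - 4)*(z - 3)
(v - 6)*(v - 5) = v^2 - 11*v + 30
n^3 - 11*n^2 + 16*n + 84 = (n - 7)*(n - 6)*(n + 2)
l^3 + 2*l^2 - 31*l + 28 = (l - 4)*(l - 1)*(l + 7)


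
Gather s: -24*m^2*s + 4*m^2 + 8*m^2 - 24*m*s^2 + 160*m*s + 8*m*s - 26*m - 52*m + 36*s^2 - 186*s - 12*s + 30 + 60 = 12*m^2 - 78*m + s^2*(36 - 24*m) + s*(-24*m^2 + 168*m - 198) + 90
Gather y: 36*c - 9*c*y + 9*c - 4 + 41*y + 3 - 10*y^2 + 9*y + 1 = 45*c - 10*y^2 + y*(50 - 9*c)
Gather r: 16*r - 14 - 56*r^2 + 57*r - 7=-56*r^2 + 73*r - 21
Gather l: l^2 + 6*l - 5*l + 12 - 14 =l^2 + l - 2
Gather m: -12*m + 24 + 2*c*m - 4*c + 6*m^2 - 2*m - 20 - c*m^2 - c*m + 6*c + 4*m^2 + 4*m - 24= 2*c + m^2*(10 - c) + m*(c - 10) - 20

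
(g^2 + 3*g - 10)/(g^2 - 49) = (g^2 + 3*g - 10)/(g^2 - 49)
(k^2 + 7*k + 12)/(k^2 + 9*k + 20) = (k + 3)/(k + 5)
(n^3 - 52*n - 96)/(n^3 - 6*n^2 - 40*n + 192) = (n + 2)/(n - 4)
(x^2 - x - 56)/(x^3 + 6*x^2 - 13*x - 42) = (x - 8)/(x^2 - x - 6)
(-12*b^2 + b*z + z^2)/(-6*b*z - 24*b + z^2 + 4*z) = (12*b^2 - b*z - z^2)/(6*b*z + 24*b - z^2 - 4*z)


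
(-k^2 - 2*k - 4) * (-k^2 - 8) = k^4 + 2*k^3 + 12*k^2 + 16*k + 32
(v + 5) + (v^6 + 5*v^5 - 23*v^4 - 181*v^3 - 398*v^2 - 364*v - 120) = v^6 + 5*v^5 - 23*v^4 - 181*v^3 - 398*v^2 - 363*v - 115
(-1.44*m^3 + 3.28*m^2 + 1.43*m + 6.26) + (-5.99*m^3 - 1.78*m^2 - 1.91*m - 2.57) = -7.43*m^3 + 1.5*m^2 - 0.48*m + 3.69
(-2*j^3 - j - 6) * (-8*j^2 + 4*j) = 16*j^5 - 8*j^4 + 8*j^3 + 44*j^2 - 24*j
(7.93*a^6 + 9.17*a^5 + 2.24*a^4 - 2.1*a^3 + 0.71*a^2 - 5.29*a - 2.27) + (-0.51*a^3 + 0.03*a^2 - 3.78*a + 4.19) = 7.93*a^6 + 9.17*a^5 + 2.24*a^4 - 2.61*a^3 + 0.74*a^2 - 9.07*a + 1.92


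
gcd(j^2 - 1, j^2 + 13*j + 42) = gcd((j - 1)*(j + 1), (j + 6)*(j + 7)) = 1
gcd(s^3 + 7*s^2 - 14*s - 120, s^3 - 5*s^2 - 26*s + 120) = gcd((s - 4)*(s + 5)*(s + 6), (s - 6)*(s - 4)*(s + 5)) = s^2 + s - 20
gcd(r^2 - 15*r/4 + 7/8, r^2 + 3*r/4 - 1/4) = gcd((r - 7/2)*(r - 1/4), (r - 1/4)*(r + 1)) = r - 1/4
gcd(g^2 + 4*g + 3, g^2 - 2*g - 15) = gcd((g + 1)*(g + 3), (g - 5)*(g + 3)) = g + 3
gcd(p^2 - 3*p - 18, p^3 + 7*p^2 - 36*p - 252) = p - 6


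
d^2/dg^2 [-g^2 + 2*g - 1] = -2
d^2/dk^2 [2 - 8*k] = 0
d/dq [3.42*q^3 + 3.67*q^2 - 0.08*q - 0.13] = 10.26*q^2 + 7.34*q - 0.08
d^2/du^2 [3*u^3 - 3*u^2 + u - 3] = 18*u - 6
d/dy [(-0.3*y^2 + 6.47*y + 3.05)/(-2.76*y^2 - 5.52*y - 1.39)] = (19.5132*y^2 + 17.67*y + 7.8427)/(7.6176*y^4 + 30.4704*y^3 + 38.1432*y^2 + 15.3456*y + 1.9321)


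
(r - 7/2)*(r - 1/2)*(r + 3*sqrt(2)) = r^3 - 4*r^2 + 3*sqrt(2)*r^2 - 12*sqrt(2)*r + 7*r/4 + 21*sqrt(2)/4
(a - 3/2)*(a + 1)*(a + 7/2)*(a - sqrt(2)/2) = a^4 - sqrt(2)*a^3/2 + 3*a^3 - 13*a^2/4 - 3*sqrt(2)*a^2/2 - 21*a/4 + 13*sqrt(2)*a/8 + 21*sqrt(2)/8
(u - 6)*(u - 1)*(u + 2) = u^3 - 5*u^2 - 8*u + 12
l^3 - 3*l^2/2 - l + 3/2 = (l - 3/2)*(l - 1)*(l + 1)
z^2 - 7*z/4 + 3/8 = (z - 3/2)*(z - 1/4)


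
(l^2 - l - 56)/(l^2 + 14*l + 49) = (l - 8)/(l + 7)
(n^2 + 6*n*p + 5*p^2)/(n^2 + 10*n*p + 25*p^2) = (n + p)/(n + 5*p)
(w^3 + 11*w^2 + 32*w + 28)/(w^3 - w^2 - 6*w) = (w^2 + 9*w + 14)/(w*(w - 3))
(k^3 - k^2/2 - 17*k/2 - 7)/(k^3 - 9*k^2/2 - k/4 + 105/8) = 4*(k^2 + 3*k + 2)/(4*k^2 - 4*k - 15)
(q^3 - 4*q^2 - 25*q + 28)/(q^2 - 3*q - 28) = q - 1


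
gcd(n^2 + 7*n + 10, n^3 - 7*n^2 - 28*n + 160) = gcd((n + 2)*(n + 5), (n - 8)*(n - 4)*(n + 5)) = n + 5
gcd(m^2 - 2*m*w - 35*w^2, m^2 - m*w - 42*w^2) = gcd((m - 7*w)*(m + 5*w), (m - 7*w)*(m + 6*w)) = -m + 7*w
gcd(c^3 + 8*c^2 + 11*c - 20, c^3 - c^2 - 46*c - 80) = c + 5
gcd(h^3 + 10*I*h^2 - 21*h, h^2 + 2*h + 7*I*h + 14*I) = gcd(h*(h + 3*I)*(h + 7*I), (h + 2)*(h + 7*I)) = h + 7*I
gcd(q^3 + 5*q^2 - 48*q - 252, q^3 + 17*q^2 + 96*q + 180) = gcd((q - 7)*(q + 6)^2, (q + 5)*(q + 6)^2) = q^2 + 12*q + 36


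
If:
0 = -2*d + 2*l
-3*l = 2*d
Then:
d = 0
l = 0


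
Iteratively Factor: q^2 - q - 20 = (q - 5)*(q + 4)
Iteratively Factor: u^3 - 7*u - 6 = (u + 1)*(u^2 - u - 6) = (u - 3)*(u + 1)*(u + 2)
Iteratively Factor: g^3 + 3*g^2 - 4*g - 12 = (g - 2)*(g^2 + 5*g + 6) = (g - 2)*(g + 2)*(g + 3)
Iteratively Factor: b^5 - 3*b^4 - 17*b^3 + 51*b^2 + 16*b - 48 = (b - 4)*(b^4 + b^3 - 13*b^2 - b + 12) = (b - 4)*(b + 4)*(b^3 - 3*b^2 - b + 3) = (b - 4)*(b - 3)*(b + 4)*(b^2 - 1) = (b - 4)*(b - 3)*(b + 1)*(b + 4)*(b - 1)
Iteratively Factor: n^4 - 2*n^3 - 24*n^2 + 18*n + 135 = (n - 5)*(n^3 + 3*n^2 - 9*n - 27) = (n - 5)*(n - 3)*(n^2 + 6*n + 9) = (n - 5)*(n - 3)*(n + 3)*(n + 3)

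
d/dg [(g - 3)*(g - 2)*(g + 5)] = 3*g^2 - 19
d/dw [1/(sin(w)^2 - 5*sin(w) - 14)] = (5 - 2*sin(w))*cos(w)/((sin(w) - 7)^2*(sin(w) + 2)^2)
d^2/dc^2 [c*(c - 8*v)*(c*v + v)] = 2*v*(3*c - 8*v + 1)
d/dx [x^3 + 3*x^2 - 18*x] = 3*x^2 + 6*x - 18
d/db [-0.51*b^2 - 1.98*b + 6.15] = -1.02*b - 1.98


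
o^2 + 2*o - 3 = (o - 1)*(o + 3)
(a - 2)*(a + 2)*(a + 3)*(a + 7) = a^4 + 10*a^3 + 17*a^2 - 40*a - 84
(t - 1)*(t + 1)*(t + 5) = t^3 + 5*t^2 - t - 5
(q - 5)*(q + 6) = q^2 + q - 30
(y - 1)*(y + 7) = y^2 + 6*y - 7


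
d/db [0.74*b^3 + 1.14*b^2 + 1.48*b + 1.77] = 2.22*b^2 + 2.28*b + 1.48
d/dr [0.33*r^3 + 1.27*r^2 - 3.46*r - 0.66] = 0.99*r^2 + 2.54*r - 3.46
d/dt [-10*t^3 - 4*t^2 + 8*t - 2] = -30*t^2 - 8*t + 8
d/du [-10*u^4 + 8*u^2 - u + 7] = -40*u^3 + 16*u - 1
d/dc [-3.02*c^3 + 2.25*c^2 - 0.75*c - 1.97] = -9.06*c^2 + 4.5*c - 0.75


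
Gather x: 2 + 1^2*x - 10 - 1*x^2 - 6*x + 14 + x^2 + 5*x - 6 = 0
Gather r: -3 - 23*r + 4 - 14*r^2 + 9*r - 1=-14*r^2 - 14*r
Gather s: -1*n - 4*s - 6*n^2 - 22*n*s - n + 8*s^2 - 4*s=-6*n^2 - 2*n + 8*s^2 + s*(-22*n - 8)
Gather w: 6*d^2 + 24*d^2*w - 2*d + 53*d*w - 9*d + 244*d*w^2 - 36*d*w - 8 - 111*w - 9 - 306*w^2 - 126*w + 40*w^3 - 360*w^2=6*d^2 - 11*d + 40*w^3 + w^2*(244*d - 666) + w*(24*d^2 + 17*d - 237) - 17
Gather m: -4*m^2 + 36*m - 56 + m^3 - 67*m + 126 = m^3 - 4*m^2 - 31*m + 70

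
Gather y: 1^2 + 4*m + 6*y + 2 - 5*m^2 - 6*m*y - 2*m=-5*m^2 + 2*m + y*(6 - 6*m) + 3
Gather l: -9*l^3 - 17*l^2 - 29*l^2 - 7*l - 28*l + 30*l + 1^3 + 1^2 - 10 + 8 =-9*l^3 - 46*l^2 - 5*l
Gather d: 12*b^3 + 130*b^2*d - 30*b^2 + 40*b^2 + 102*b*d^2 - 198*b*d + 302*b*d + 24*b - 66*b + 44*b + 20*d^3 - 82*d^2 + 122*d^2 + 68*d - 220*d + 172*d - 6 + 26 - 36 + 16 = 12*b^3 + 10*b^2 + 2*b + 20*d^3 + d^2*(102*b + 40) + d*(130*b^2 + 104*b + 20)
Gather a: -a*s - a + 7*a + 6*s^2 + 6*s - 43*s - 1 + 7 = a*(6 - s) + 6*s^2 - 37*s + 6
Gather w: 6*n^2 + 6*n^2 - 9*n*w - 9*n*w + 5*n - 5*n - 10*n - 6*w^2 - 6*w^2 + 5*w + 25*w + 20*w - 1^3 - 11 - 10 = 12*n^2 - 10*n - 12*w^2 + w*(50 - 18*n) - 22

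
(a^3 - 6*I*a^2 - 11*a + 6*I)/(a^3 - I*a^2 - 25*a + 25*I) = (a^2 - 5*I*a - 6)/(a^2 - 25)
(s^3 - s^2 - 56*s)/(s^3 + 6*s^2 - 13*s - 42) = s*(s - 8)/(s^2 - s - 6)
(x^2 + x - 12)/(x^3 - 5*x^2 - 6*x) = (-x^2 - x + 12)/(x*(-x^2 + 5*x + 6))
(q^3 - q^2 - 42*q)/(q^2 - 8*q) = (q^2 - q - 42)/(q - 8)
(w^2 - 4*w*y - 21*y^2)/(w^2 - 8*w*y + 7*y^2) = (-w - 3*y)/(-w + y)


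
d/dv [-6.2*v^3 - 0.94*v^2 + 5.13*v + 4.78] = -18.6*v^2 - 1.88*v + 5.13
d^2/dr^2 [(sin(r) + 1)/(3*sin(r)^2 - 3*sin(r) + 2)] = (-81*sin(r)^5 - 45*sin(r)^4 + 63*sin(r)^2 + 23*sin(r)/4 - 171*sin(3*r)/4 + 9*sin(5*r)/2 + 18)/(3*sin(r)^2 - 3*sin(r) + 2)^3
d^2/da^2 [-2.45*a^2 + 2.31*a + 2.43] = -4.90000000000000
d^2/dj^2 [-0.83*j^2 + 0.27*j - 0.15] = -1.66000000000000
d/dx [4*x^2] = 8*x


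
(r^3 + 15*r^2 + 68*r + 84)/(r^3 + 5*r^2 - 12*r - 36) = (r + 7)/(r - 3)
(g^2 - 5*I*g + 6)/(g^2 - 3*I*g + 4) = (g - 6*I)/(g - 4*I)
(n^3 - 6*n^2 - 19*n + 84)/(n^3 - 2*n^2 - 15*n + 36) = (n - 7)/(n - 3)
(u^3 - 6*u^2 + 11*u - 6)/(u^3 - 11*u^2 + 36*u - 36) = (u - 1)/(u - 6)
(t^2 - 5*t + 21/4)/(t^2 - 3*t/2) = (t - 7/2)/t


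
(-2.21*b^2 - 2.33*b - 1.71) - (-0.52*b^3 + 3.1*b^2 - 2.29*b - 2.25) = 0.52*b^3 - 5.31*b^2 - 0.04*b + 0.54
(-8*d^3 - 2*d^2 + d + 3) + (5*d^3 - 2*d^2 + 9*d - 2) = -3*d^3 - 4*d^2 + 10*d + 1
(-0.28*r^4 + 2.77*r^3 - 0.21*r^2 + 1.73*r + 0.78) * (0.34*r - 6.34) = -0.0952*r^5 + 2.717*r^4 - 17.6332*r^3 + 1.9196*r^2 - 10.703*r - 4.9452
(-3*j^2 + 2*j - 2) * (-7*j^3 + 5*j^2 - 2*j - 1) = 21*j^5 - 29*j^4 + 30*j^3 - 11*j^2 + 2*j + 2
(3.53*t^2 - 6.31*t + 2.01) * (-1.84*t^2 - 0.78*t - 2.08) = -6.4952*t^4 + 8.857*t^3 - 6.119*t^2 + 11.557*t - 4.1808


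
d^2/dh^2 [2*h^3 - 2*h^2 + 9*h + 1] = 12*h - 4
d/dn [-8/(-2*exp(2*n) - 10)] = -8*exp(2*n)/(exp(2*n) + 5)^2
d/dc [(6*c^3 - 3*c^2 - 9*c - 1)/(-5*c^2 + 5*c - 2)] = (-30*c^4 + 60*c^3 - 96*c^2 + 2*c + 23)/(25*c^4 - 50*c^3 + 45*c^2 - 20*c + 4)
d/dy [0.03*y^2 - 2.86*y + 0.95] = 0.06*y - 2.86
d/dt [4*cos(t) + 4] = -4*sin(t)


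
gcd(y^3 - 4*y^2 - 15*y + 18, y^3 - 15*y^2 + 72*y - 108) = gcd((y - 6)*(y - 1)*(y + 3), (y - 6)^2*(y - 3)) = y - 6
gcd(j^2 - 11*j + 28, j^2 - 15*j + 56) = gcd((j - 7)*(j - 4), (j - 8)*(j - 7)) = j - 7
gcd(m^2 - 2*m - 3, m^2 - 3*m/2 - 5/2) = m + 1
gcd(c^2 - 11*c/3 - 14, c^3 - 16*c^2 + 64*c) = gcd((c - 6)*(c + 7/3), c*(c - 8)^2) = 1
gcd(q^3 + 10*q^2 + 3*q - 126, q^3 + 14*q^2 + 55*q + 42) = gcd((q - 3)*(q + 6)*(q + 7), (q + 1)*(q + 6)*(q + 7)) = q^2 + 13*q + 42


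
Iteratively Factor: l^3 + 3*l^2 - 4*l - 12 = (l + 3)*(l^2 - 4) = (l - 2)*(l + 3)*(l + 2)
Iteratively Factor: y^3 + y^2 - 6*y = (y)*(y^2 + y - 6) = y*(y + 3)*(y - 2)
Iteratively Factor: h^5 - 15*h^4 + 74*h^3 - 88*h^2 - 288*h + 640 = (h - 4)*(h^4 - 11*h^3 + 30*h^2 + 32*h - 160) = (h - 4)*(h + 2)*(h^3 - 13*h^2 + 56*h - 80) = (h - 5)*(h - 4)*(h + 2)*(h^2 - 8*h + 16) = (h - 5)*(h - 4)^2*(h + 2)*(h - 4)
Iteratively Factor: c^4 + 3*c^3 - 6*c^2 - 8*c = (c - 2)*(c^3 + 5*c^2 + 4*c) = (c - 2)*(c + 1)*(c^2 + 4*c) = (c - 2)*(c + 1)*(c + 4)*(c)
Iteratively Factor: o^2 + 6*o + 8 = (o + 4)*(o + 2)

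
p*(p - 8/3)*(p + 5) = p^3 + 7*p^2/3 - 40*p/3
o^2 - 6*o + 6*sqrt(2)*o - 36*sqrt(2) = (o - 6)*(o + 6*sqrt(2))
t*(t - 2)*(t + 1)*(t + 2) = t^4 + t^3 - 4*t^2 - 4*t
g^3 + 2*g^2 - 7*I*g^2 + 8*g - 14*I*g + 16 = (g + 2)*(g - 8*I)*(g + I)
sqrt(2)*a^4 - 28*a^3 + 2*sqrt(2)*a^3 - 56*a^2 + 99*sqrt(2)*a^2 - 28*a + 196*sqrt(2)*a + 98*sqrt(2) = (a + 1)*(a - 7*sqrt(2))^2*(sqrt(2)*a + sqrt(2))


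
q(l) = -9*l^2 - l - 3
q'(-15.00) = 269.00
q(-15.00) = -2013.00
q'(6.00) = -109.00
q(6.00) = -333.00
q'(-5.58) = 99.44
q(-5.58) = -277.65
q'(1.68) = -31.24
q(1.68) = -30.08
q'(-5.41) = 96.38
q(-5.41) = -261.00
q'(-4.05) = 71.90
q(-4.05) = -146.57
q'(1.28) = -24.04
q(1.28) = -19.03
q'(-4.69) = 83.42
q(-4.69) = -196.27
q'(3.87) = -70.66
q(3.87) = -141.66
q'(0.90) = -17.20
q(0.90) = -11.19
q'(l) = -18*l - 1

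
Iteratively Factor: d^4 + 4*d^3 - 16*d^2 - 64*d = (d + 4)*(d^3 - 16*d) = (d - 4)*(d + 4)*(d^2 + 4*d) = d*(d - 4)*(d + 4)*(d + 4)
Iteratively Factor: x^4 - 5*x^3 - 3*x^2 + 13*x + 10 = (x + 1)*(x^3 - 6*x^2 + 3*x + 10) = (x - 2)*(x + 1)*(x^2 - 4*x - 5) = (x - 5)*(x - 2)*(x + 1)*(x + 1)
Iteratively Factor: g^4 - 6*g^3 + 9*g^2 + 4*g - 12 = (g + 1)*(g^3 - 7*g^2 + 16*g - 12) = (g - 3)*(g + 1)*(g^2 - 4*g + 4) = (g - 3)*(g - 2)*(g + 1)*(g - 2)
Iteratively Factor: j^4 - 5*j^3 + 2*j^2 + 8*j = (j + 1)*(j^3 - 6*j^2 + 8*j) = (j - 4)*(j + 1)*(j^2 - 2*j) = j*(j - 4)*(j + 1)*(j - 2)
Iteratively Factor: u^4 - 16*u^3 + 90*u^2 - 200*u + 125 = (u - 5)*(u^3 - 11*u^2 + 35*u - 25) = (u - 5)^2*(u^2 - 6*u + 5) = (u - 5)^2*(u - 1)*(u - 5)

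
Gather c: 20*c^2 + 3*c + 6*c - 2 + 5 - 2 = 20*c^2 + 9*c + 1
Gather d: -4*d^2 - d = -4*d^2 - d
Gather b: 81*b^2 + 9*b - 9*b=81*b^2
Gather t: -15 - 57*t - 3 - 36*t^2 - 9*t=-36*t^2 - 66*t - 18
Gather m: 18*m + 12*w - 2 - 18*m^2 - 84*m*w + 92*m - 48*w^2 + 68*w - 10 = -18*m^2 + m*(110 - 84*w) - 48*w^2 + 80*w - 12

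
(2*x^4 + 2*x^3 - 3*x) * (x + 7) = 2*x^5 + 16*x^4 + 14*x^3 - 3*x^2 - 21*x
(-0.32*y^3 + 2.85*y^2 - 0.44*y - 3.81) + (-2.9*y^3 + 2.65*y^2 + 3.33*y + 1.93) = -3.22*y^3 + 5.5*y^2 + 2.89*y - 1.88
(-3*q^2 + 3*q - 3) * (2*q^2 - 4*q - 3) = -6*q^4 + 18*q^3 - 9*q^2 + 3*q + 9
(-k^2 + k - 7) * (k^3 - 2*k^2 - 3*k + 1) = -k^5 + 3*k^4 - 6*k^3 + 10*k^2 + 22*k - 7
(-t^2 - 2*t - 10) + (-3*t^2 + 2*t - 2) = -4*t^2 - 12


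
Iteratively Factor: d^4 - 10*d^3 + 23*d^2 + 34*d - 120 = (d + 2)*(d^3 - 12*d^2 + 47*d - 60) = (d - 3)*(d + 2)*(d^2 - 9*d + 20) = (d - 5)*(d - 3)*(d + 2)*(d - 4)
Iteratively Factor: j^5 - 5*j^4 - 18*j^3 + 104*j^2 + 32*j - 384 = (j + 4)*(j^4 - 9*j^3 + 18*j^2 + 32*j - 96) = (j - 4)*(j + 4)*(j^3 - 5*j^2 - 2*j + 24) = (j - 4)*(j - 3)*(j + 4)*(j^2 - 2*j - 8) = (j - 4)*(j - 3)*(j + 2)*(j + 4)*(j - 4)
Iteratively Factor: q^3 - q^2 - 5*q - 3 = (q + 1)*(q^2 - 2*q - 3) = (q - 3)*(q + 1)*(q + 1)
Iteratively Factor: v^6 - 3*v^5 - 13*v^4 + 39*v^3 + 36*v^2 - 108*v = (v)*(v^5 - 3*v^4 - 13*v^3 + 39*v^2 + 36*v - 108) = v*(v - 3)*(v^4 - 13*v^2 + 36) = v*(v - 3)*(v + 3)*(v^3 - 3*v^2 - 4*v + 12) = v*(v - 3)^2*(v + 3)*(v^2 - 4) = v*(v - 3)^2*(v + 2)*(v + 3)*(v - 2)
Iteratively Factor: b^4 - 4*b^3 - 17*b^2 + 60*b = (b - 3)*(b^3 - b^2 - 20*b) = b*(b - 3)*(b^2 - b - 20) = b*(b - 3)*(b + 4)*(b - 5)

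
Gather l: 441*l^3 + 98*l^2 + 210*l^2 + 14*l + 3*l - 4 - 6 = 441*l^3 + 308*l^2 + 17*l - 10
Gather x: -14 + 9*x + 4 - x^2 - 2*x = -x^2 + 7*x - 10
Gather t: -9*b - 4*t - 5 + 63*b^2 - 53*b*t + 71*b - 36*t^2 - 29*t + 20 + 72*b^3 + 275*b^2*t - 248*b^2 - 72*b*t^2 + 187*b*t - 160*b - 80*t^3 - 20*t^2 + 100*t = 72*b^3 - 185*b^2 - 98*b - 80*t^3 + t^2*(-72*b - 56) + t*(275*b^2 + 134*b + 67) + 15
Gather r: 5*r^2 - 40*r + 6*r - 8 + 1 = 5*r^2 - 34*r - 7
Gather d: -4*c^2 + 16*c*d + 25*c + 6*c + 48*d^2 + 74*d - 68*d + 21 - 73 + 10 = -4*c^2 + 31*c + 48*d^2 + d*(16*c + 6) - 42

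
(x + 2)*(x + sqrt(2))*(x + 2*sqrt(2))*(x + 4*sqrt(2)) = x^4 + 2*x^3 + 7*sqrt(2)*x^3 + 14*sqrt(2)*x^2 + 28*x^2 + 16*sqrt(2)*x + 56*x + 32*sqrt(2)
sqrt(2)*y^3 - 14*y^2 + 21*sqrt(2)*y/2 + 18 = (y - 6*sqrt(2))*(y - 3*sqrt(2)/2)*(sqrt(2)*y + 1)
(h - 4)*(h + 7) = h^2 + 3*h - 28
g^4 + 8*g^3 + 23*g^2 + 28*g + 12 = (g + 1)*(g + 2)^2*(g + 3)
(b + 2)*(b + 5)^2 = b^3 + 12*b^2 + 45*b + 50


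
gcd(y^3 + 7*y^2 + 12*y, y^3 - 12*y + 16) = y + 4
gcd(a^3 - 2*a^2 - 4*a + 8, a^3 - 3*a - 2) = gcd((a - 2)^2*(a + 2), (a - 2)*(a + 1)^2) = a - 2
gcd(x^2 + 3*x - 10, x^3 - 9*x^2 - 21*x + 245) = x + 5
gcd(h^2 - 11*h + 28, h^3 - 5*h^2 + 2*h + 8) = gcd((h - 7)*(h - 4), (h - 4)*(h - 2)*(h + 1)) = h - 4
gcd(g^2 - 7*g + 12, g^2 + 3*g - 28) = g - 4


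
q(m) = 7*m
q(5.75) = 40.25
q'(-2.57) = 7.00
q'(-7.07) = 7.00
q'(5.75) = 7.00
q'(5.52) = 7.00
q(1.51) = 10.57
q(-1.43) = -10.01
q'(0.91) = 7.00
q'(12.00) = 7.00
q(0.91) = 6.37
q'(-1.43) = 7.00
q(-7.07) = -49.49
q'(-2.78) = 7.00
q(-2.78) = -19.46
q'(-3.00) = 7.00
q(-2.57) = -17.99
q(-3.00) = -21.00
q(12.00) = 84.00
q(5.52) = 38.64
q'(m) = 7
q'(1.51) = 7.00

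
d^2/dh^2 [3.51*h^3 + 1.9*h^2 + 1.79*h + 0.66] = 21.06*h + 3.8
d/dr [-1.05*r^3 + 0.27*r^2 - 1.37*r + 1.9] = -3.15*r^2 + 0.54*r - 1.37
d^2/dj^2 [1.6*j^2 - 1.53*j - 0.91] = 3.20000000000000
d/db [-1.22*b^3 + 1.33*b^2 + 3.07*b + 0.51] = -3.66*b^2 + 2.66*b + 3.07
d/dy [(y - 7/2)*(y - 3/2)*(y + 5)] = 3*y^2 - 79/4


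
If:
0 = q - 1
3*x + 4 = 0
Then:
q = 1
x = -4/3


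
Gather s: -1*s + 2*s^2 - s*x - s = 2*s^2 + s*(-x - 2)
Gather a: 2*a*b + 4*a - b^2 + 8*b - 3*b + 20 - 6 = a*(2*b + 4) - b^2 + 5*b + 14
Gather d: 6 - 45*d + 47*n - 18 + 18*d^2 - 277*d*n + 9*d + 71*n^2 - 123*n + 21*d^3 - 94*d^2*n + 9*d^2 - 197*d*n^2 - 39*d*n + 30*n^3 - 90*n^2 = 21*d^3 + d^2*(27 - 94*n) + d*(-197*n^2 - 316*n - 36) + 30*n^3 - 19*n^2 - 76*n - 12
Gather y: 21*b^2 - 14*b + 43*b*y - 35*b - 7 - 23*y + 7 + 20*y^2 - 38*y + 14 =21*b^2 - 49*b + 20*y^2 + y*(43*b - 61) + 14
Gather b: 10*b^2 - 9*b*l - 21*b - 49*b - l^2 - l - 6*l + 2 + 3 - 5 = 10*b^2 + b*(-9*l - 70) - l^2 - 7*l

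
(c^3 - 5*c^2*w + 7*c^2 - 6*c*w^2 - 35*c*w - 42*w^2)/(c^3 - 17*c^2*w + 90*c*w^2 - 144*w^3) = (c^2 + c*w + 7*c + 7*w)/(c^2 - 11*c*w + 24*w^2)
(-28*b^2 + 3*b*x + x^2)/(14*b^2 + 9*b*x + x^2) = (-4*b + x)/(2*b + x)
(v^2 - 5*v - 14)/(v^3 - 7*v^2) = (v + 2)/v^2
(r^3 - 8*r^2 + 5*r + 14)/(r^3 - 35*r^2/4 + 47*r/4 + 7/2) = 4*(r + 1)/(4*r + 1)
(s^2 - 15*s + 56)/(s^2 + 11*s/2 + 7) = 2*(s^2 - 15*s + 56)/(2*s^2 + 11*s + 14)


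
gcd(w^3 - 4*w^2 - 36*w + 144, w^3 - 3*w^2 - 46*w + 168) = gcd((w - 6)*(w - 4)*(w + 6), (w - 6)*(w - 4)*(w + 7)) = w^2 - 10*w + 24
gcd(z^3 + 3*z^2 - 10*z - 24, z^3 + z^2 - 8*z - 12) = z^2 - z - 6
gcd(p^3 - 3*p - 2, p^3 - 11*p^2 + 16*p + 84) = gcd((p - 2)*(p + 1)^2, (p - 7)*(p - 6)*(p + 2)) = 1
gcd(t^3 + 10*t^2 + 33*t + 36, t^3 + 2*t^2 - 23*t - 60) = t^2 + 7*t + 12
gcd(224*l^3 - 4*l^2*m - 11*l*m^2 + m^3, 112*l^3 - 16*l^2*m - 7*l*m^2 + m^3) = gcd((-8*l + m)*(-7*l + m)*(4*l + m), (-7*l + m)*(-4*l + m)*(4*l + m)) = 28*l^2 + 3*l*m - m^2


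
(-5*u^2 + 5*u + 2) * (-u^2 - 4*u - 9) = 5*u^4 + 15*u^3 + 23*u^2 - 53*u - 18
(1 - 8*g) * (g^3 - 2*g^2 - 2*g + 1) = -8*g^4 + 17*g^3 + 14*g^2 - 10*g + 1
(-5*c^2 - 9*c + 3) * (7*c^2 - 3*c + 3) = -35*c^4 - 48*c^3 + 33*c^2 - 36*c + 9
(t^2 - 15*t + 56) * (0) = 0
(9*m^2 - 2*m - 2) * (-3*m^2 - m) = -27*m^4 - 3*m^3 + 8*m^2 + 2*m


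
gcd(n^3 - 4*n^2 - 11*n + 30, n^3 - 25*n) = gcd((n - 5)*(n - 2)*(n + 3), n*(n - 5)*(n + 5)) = n - 5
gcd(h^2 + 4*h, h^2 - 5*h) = h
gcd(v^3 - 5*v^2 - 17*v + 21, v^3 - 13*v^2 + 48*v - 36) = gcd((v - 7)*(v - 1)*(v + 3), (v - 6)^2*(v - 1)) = v - 1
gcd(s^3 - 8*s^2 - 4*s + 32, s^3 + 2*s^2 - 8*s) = s - 2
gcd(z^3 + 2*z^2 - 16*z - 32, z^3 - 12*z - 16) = z^2 - 2*z - 8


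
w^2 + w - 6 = (w - 2)*(w + 3)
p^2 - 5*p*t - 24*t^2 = (p - 8*t)*(p + 3*t)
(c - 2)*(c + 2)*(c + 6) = c^3 + 6*c^2 - 4*c - 24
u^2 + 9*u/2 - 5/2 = (u - 1/2)*(u + 5)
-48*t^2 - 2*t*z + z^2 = (-8*t + z)*(6*t + z)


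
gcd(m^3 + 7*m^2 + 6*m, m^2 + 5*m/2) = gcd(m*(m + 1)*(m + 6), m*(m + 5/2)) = m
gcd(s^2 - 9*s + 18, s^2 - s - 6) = s - 3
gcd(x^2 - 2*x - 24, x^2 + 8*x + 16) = x + 4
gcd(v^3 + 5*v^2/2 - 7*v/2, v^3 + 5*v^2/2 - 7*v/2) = v^3 + 5*v^2/2 - 7*v/2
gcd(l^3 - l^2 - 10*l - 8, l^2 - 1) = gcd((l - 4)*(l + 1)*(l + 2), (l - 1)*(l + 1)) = l + 1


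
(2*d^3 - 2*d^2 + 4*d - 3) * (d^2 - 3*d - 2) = 2*d^5 - 8*d^4 + 6*d^3 - 11*d^2 + d + 6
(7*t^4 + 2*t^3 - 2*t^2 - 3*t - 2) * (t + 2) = 7*t^5 + 16*t^4 + 2*t^3 - 7*t^2 - 8*t - 4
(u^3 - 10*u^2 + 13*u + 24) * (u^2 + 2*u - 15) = u^5 - 8*u^4 - 22*u^3 + 200*u^2 - 147*u - 360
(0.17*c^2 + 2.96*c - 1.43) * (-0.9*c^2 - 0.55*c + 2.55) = -0.153*c^4 - 2.7575*c^3 + 0.0924999999999998*c^2 + 8.3345*c - 3.6465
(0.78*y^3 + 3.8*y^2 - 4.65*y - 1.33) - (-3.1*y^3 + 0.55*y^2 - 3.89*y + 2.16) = 3.88*y^3 + 3.25*y^2 - 0.76*y - 3.49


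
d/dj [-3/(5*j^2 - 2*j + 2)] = 6*(5*j - 1)/(5*j^2 - 2*j + 2)^2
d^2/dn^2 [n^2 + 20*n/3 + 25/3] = 2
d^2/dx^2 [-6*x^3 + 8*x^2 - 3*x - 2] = 16 - 36*x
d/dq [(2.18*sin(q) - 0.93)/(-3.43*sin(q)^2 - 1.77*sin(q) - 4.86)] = (7.4774*sin(q)^2 - 6.3798*sin(q) - 12.2409)*cos(q)/(11.7649*sin(q)^4 + 12.1422*sin(q)^3 + 36.4725*sin(q)^2 + 17.2044*sin(q) + 23.6196)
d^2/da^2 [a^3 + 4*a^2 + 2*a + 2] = 6*a + 8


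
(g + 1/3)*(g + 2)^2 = g^3 + 13*g^2/3 + 16*g/3 + 4/3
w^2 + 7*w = w*(w + 7)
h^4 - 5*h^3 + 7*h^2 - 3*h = h*(h - 3)*(h - 1)^2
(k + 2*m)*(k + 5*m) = k^2 + 7*k*m + 10*m^2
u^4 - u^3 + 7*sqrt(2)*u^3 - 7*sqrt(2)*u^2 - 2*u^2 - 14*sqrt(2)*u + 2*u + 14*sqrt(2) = (u - 1)*(u - sqrt(2))*(u + sqrt(2))*(u + 7*sqrt(2))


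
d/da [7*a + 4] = 7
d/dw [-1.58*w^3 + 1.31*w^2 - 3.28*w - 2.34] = -4.74*w^2 + 2.62*w - 3.28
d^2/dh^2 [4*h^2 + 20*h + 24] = 8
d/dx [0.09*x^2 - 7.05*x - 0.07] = 0.18*x - 7.05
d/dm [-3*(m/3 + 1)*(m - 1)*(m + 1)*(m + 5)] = -4*m^3 - 24*m^2 - 28*m + 8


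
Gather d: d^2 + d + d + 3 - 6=d^2 + 2*d - 3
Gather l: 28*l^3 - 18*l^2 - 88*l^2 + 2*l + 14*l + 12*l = 28*l^3 - 106*l^2 + 28*l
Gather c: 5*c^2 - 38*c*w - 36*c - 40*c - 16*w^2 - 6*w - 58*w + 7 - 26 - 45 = 5*c^2 + c*(-38*w - 76) - 16*w^2 - 64*w - 64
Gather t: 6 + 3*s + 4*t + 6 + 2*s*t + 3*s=6*s + t*(2*s + 4) + 12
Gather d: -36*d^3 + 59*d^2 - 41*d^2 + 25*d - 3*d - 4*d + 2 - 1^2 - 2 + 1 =-36*d^3 + 18*d^2 + 18*d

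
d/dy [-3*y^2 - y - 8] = -6*y - 1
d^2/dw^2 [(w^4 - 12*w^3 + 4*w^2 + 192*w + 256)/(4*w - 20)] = (3*w^4 - 52*w^3 + 330*w^2 - 900*w + 1316)/(2*(w^3 - 15*w^2 + 75*w - 125))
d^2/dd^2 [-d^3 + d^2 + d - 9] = 2 - 6*d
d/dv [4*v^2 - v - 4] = 8*v - 1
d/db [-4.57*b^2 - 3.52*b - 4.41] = -9.14*b - 3.52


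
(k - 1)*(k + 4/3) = k^2 + k/3 - 4/3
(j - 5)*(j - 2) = j^2 - 7*j + 10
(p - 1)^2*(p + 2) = p^3 - 3*p + 2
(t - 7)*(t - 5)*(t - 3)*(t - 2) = t^4 - 17*t^3 + 101*t^2 - 247*t + 210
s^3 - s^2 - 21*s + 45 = (s - 3)^2*(s + 5)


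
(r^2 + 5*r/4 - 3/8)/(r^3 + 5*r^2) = (8*r^2 + 10*r - 3)/(8*r^2*(r + 5))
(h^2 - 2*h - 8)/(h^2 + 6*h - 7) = (h^2 - 2*h - 8)/(h^2 + 6*h - 7)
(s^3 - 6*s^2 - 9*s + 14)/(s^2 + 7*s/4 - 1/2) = 4*(s^2 - 8*s + 7)/(4*s - 1)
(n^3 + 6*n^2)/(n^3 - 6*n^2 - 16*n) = n*(n + 6)/(n^2 - 6*n - 16)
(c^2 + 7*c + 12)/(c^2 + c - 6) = (c + 4)/(c - 2)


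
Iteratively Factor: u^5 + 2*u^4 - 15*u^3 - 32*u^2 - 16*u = (u + 1)*(u^4 + u^3 - 16*u^2 - 16*u) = u*(u + 1)*(u^3 + u^2 - 16*u - 16) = u*(u + 1)*(u + 4)*(u^2 - 3*u - 4) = u*(u + 1)^2*(u + 4)*(u - 4)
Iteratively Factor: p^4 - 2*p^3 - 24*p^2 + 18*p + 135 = (p + 3)*(p^3 - 5*p^2 - 9*p + 45) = (p - 3)*(p + 3)*(p^2 - 2*p - 15) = (p - 5)*(p - 3)*(p + 3)*(p + 3)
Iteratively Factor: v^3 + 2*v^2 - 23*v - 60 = (v + 3)*(v^2 - v - 20) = (v + 3)*(v + 4)*(v - 5)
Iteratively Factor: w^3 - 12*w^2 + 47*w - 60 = (w - 5)*(w^2 - 7*w + 12) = (w - 5)*(w - 4)*(w - 3)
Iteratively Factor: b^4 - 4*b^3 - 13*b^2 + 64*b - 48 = (b - 3)*(b^3 - b^2 - 16*b + 16) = (b - 4)*(b - 3)*(b^2 + 3*b - 4) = (b - 4)*(b - 3)*(b - 1)*(b + 4)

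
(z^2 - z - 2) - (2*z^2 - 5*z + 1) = -z^2 + 4*z - 3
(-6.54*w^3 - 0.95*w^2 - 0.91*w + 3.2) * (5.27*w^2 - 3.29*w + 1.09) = -34.4658*w^5 + 16.5101*w^4 - 8.7988*w^3 + 18.8224*w^2 - 11.5199*w + 3.488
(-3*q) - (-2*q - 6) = 6 - q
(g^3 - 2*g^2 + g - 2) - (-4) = g^3 - 2*g^2 + g + 2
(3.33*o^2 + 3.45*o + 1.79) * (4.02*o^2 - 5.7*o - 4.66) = 13.3866*o^4 - 5.112*o^3 - 27.987*o^2 - 26.28*o - 8.3414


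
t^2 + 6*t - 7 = (t - 1)*(t + 7)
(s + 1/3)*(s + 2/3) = s^2 + s + 2/9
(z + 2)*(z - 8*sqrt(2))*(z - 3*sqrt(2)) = z^3 - 11*sqrt(2)*z^2 + 2*z^2 - 22*sqrt(2)*z + 48*z + 96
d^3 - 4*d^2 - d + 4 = (d - 4)*(d - 1)*(d + 1)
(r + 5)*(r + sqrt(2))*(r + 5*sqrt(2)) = r^3 + 5*r^2 + 6*sqrt(2)*r^2 + 10*r + 30*sqrt(2)*r + 50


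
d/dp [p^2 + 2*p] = 2*p + 2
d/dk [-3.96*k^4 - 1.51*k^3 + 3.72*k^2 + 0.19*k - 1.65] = -15.84*k^3 - 4.53*k^2 + 7.44*k + 0.19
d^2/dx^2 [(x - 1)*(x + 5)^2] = 6*x + 18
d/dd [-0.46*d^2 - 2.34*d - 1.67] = -0.92*d - 2.34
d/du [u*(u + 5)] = 2*u + 5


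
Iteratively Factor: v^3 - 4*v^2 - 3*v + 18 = (v + 2)*(v^2 - 6*v + 9) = (v - 3)*(v + 2)*(v - 3)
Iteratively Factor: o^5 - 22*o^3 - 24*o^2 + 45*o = (o + 3)*(o^4 - 3*o^3 - 13*o^2 + 15*o) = (o + 3)^2*(o^3 - 6*o^2 + 5*o) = (o - 1)*(o + 3)^2*(o^2 - 5*o) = (o - 5)*(o - 1)*(o + 3)^2*(o)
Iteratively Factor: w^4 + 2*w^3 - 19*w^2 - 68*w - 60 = (w + 2)*(w^3 - 19*w - 30) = (w + 2)^2*(w^2 - 2*w - 15) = (w + 2)^2*(w + 3)*(w - 5)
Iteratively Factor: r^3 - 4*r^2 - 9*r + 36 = (r - 4)*(r^2 - 9) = (r - 4)*(r - 3)*(r + 3)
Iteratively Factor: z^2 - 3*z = (z)*(z - 3)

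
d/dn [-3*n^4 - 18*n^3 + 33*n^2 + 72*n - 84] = -12*n^3 - 54*n^2 + 66*n + 72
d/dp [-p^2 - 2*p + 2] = -2*p - 2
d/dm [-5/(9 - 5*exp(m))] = -25*exp(m)/(5*exp(m) - 9)^2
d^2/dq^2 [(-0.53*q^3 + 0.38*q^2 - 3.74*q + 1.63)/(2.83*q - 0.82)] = (-8.489434*q^3 + 7.379508*q^2 - 2.138232*q + 9.26195)/(22.665187*q^3 - 19.701894*q^2 + 5.708676*q - 0.551368)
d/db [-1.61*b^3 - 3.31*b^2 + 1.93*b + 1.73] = -4.83*b^2 - 6.62*b + 1.93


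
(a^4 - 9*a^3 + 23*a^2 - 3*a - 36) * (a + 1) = a^5 - 8*a^4 + 14*a^3 + 20*a^2 - 39*a - 36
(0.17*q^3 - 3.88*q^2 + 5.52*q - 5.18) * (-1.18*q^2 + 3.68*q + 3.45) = -0.2006*q^5 + 5.204*q^4 - 20.2055*q^3 + 13.04*q^2 - 0.0183999999999997*q - 17.871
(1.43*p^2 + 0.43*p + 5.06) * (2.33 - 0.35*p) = -0.5005*p^3 + 3.1814*p^2 - 0.7691*p + 11.7898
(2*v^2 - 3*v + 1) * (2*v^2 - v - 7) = 4*v^4 - 8*v^3 - 9*v^2 + 20*v - 7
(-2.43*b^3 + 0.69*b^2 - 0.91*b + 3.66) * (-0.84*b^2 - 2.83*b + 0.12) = 2.0412*b^5 + 6.2973*b^4 - 1.4799*b^3 - 0.4163*b^2 - 10.467*b + 0.4392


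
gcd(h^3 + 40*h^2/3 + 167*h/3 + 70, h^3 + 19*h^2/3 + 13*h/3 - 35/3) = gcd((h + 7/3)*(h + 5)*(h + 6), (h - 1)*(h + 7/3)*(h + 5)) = h^2 + 22*h/3 + 35/3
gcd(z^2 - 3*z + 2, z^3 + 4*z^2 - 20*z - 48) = 1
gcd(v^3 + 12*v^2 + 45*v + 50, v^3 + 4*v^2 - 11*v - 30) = v^2 + 7*v + 10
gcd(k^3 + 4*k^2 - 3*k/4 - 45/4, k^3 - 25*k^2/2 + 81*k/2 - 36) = k - 3/2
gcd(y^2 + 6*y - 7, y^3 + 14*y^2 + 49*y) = y + 7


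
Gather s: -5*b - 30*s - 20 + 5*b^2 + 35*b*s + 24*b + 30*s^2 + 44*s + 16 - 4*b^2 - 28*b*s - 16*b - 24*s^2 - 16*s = b^2 + 3*b + 6*s^2 + s*(7*b - 2) - 4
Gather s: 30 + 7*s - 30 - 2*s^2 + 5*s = -2*s^2 + 12*s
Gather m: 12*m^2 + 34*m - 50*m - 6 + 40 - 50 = 12*m^2 - 16*m - 16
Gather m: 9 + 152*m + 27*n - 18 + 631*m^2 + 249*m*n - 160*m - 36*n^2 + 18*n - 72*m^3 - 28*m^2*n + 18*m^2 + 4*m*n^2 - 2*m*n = -72*m^3 + m^2*(649 - 28*n) + m*(4*n^2 + 247*n - 8) - 36*n^2 + 45*n - 9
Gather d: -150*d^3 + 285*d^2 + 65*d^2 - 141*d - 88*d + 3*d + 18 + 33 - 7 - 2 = -150*d^3 + 350*d^2 - 226*d + 42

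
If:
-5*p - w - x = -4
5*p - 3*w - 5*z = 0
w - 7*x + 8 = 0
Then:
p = 8*z/29 + 12/29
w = 20/29 - 35*z/29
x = 36/29 - 5*z/29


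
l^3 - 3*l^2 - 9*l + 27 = (l - 3)^2*(l + 3)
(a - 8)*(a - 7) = a^2 - 15*a + 56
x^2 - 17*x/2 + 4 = (x - 8)*(x - 1/2)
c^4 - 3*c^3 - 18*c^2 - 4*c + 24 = (c - 6)*(c - 1)*(c + 2)^2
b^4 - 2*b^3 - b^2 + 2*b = b*(b - 2)*(b - 1)*(b + 1)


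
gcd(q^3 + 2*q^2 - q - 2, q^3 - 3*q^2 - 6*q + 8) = q^2 + q - 2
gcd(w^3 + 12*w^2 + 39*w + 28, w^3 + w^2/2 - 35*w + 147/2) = w + 7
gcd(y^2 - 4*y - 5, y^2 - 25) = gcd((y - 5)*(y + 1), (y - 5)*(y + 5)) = y - 5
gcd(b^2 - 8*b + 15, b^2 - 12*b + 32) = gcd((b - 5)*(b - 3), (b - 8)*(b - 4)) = 1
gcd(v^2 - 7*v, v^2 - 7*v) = v^2 - 7*v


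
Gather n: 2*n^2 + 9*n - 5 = 2*n^2 + 9*n - 5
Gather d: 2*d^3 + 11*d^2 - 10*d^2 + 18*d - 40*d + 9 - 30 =2*d^3 + d^2 - 22*d - 21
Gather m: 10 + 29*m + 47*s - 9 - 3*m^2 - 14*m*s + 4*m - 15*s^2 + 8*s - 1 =-3*m^2 + m*(33 - 14*s) - 15*s^2 + 55*s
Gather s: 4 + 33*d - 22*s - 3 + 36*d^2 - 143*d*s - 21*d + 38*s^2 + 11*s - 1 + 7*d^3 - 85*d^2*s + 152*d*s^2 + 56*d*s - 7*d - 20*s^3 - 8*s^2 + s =7*d^3 + 36*d^2 + 5*d - 20*s^3 + s^2*(152*d + 30) + s*(-85*d^2 - 87*d - 10)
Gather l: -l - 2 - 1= -l - 3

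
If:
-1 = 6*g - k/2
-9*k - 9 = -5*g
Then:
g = -27/103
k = -118/103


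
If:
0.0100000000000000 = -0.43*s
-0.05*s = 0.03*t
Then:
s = -0.02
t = 0.04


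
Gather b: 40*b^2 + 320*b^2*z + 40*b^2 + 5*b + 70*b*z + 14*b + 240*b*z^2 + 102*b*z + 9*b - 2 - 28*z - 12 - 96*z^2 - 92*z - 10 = b^2*(320*z + 80) + b*(240*z^2 + 172*z + 28) - 96*z^2 - 120*z - 24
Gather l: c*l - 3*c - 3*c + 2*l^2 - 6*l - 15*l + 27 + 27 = -6*c + 2*l^2 + l*(c - 21) + 54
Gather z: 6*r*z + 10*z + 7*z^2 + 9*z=7*z^2 + z*(6*r + 19)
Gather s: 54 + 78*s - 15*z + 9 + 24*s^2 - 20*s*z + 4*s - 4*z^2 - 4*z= 24*s^2 + s*(82 - 20*z) - 4*z^2 - 19*z + 63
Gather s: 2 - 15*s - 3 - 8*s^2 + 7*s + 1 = -8*s^2 - 8*s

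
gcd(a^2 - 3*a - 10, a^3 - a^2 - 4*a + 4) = a + 2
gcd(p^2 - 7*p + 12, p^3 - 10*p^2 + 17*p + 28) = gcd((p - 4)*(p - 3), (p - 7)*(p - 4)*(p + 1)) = p - 4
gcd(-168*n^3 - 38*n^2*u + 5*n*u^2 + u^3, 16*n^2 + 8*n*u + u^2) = 4*n + u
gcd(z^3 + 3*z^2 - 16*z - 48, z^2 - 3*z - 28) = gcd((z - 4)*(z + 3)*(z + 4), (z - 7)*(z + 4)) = z + 4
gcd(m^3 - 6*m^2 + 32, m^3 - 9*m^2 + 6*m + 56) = m^2 - 2*m - 8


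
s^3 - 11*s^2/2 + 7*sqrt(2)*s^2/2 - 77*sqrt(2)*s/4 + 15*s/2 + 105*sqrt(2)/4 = (s - 3)*(s - 5/2)*(s + 7*sqrt(2)/2)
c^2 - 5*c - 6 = (c - 6)*(c + 1)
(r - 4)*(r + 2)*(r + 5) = r^3 + 3*r^2 - 18*r - 40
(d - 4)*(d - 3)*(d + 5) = d^3 - 2*d^2 - 23*d + 60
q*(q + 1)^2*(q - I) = q^4 + 2*q^3 - I*q^3 + q^2 - 2*I*q^2 - I*q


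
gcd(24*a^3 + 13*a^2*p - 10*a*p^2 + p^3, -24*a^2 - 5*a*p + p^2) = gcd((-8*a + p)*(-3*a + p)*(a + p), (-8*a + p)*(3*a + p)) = -8*a + p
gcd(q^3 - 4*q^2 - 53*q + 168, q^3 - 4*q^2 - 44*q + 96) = q - 8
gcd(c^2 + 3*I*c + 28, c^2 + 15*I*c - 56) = c + 7*I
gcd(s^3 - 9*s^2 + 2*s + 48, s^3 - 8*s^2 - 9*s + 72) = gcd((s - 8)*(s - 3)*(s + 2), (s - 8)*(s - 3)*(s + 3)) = s^2 - 11*s + 24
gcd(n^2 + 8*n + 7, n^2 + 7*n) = n + 7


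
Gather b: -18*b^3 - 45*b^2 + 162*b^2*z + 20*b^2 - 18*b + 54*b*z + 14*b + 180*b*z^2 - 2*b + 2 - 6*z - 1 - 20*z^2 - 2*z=-18*b^3 + b^2*(162*z - 25) + b*(180*z^2 + 54*z - 6) - 20*z^2 - 8*z + 1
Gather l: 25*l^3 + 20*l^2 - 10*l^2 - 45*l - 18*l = 25*l^3 + 10*l^2 - 63*l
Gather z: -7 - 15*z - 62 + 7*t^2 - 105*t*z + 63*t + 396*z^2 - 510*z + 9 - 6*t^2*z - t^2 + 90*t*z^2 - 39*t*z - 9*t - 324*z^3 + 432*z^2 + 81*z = 6*t^2 + 54*t - 324*z^3 + z^2*(90*t + 828) + z*(-6*t^2 - 144*t - 444) - 60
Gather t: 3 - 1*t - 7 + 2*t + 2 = t - 2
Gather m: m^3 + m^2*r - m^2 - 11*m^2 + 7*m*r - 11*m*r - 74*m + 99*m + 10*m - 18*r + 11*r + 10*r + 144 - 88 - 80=m^3 + m^2*(r - 12) + m*(35 - 4*r) + 3*r - 24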